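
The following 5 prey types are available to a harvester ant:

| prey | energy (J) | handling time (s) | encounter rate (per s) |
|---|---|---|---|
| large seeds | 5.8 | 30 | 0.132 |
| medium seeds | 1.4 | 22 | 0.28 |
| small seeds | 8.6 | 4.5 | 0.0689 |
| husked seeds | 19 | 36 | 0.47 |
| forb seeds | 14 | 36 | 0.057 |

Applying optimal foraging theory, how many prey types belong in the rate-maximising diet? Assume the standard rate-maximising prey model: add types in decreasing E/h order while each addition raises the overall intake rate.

Rank by E/h (J/s): small seeds 1.91, husked seeds 0.528, forb seeds 0.389, large seeds 0.193, medium seeds 0.0636. Include each in turn until the next type's E/h falls below the running intake rate.
Rate on top 1: 0.4523. husked seeds: 0.528 > 0.4523 → include.
Rate on top 2: 0.5224. forb seeds: 0.389 < 0.5224 → exclude; stop.
Optimal diet: small seeds, husked seeds — 2 of 5 types.

2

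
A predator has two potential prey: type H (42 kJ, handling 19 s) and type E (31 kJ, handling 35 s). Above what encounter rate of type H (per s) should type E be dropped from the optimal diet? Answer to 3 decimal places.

0.035 per s

Drop type E once their profitability E₂/h₂ falls below the rate achievable on type H alone: E₂/h₂ = λE₁/(1 + λh₁).
Solve for λ: λE₁h₂ = E₂(1 + λh₁) → λ(E₁h₂ − E₂h₁) = E₂ → λ = E₂/(E₁h₂ − E₂h₁).
λ = 31/(42×35 − 31×19) = 31/881 = 0.03519 per s.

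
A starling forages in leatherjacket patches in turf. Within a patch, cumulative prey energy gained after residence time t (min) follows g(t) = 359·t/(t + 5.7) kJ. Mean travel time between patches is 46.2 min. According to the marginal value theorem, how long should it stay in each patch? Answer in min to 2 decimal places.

16.23 min

Maximise g(t)/(T+t): set derivative to zero → g'(t)(T+t) = g(t).
g'(t) = 359·5.7/(t + 5.7)². Setting 359·5.7/(t+5.7)² = 359t/[(t+5.7)(46.2+t)] gives 5.7(46.2+t) = t(t+5.7), so t² = 5.7×46.2 = 263.3.
t* = √263.3 = 16.23 min.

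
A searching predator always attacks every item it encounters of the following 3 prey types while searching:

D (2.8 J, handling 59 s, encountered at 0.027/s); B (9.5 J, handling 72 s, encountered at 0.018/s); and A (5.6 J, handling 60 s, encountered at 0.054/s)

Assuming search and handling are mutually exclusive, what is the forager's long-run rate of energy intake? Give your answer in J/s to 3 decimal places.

0.077 J/s

R = Σλ_iE_i / (1 + Σλ_ih_i)
Numerator: 0.027×2.8 + 0.018×9.5 + 0.054×5.6 = 0.549
Denominator: 1 + 0.027×59 + 0.018×72 + 0.054×60 = 7.129
R = 0.549/7.129 = 0.07701 J/s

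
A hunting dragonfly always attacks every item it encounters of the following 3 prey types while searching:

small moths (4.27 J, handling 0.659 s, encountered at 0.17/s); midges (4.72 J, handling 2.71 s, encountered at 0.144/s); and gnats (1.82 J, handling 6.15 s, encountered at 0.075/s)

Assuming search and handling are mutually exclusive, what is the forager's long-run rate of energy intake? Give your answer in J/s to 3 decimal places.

R = (0.17×4.27 + 0.144×4.72 + 0.075×1.82) / (1 + 0.17×0.659 + 0.144×2.71 + 0.075×6.15) = 1.542/1.964 = 0.7854 J/s.

0.785 J/s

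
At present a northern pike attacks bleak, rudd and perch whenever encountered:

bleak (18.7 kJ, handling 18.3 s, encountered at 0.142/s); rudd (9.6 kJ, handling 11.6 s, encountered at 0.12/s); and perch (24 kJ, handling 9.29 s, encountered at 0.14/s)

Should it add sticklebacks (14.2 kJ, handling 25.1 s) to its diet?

No

Current rate: (0.142×18.7 + 0.12×9.6 + 0.14×24)/(1 + 0.142×18.3 + 0.12×11.6 + 0.14×9.29) = 1.139 kJ/s.
Profitability of sticklebacks: 14.2/25.1 = 0.5657 kJ/s.
0.5657 < 1.139, so adding sticklebacks would lower the average — exclude it.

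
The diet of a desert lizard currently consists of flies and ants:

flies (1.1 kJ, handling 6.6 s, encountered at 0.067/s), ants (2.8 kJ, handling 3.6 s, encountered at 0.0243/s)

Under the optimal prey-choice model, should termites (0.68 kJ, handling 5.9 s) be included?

On flies and ants alone, R = ΣλE/(1+Σλh) = 0.1417/1.53 = 0.09266 kJ/s.
Profitability of termites: 0.68/5.9 = 0.1153 kJ/s.
0.1153 > 0.09266, so adding termites raises the average — include it.

Yes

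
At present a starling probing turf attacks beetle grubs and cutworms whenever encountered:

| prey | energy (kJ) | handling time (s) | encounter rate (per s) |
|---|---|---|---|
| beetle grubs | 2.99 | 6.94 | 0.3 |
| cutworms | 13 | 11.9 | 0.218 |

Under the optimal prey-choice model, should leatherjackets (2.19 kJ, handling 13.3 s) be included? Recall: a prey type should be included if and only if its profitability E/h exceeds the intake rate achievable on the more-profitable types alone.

No

Intake rate on the current diet: R = (0.3×2.99 + 0.218×13) / (1 + 0.3×6.94 + 0.218×11.9) = 3.731/5.676 = 0.6573 kJ/s.
leatherjackets: E/h = 2.19/13.3 = 0.1647 kJ/s.
0.1647 < 0.6573, so adding leatherjackets would lower the average — exclude it.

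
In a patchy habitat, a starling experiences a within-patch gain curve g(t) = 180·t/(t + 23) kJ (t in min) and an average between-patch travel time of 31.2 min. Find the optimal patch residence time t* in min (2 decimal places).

By the marginal value theorem, leave when the instantaneous gain rate g'(t) equals the habitat-wide average g(t)/(T + t).
g'(t) = 180·23/(t + 23)². Setting 180·23/(t+23)² = 180t/[(t+23)(31.2+t)] gives 23(31.2+t) = t(t+23), so t² = 23×31.2 = 717.6.
t* = √717.6 = 26.79 min.

26.79 min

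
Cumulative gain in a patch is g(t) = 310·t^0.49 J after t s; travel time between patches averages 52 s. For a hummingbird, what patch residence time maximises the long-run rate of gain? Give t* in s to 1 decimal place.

50.0 s

Optimal t* satisfies g'(t*) = g(t*)/(T + t*).
g'(t) = 0.49·310·t^-0.51. Setting 0.49·310·t^-0.51 = 310·t^0.49/(52+t) gives 0.49(52+t) = t, so 0.51·t = 0.49×52.
t* = 0.49×52/0.51 = 49.96 s.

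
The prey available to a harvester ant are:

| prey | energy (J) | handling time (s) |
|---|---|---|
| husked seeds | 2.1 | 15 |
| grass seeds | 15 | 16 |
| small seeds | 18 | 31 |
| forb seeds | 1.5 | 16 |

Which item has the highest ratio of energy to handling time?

grass seeds

In descending order of E/h:
grass seeds: 15/16 = 0.938 J/s
small seeds: 18/31 = 0.581 J/s
husked seeds: 2.1/15 = 0.14 J/s
forb seeds: 1.5/16 = 0.0938 J/s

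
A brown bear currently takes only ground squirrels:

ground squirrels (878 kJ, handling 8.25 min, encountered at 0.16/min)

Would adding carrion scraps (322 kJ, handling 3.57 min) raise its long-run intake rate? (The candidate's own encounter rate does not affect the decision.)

On ground squirrels alone, R = ΣλE/(1+Σλh) = 140.5/2.32 = 60.55 kJ/min.
Profitability of carrion scraps: 322/3.57 = 90.2 kJ/min.
90.2 > 60.55, so adding carrion scraps raises the average — include it.

Yes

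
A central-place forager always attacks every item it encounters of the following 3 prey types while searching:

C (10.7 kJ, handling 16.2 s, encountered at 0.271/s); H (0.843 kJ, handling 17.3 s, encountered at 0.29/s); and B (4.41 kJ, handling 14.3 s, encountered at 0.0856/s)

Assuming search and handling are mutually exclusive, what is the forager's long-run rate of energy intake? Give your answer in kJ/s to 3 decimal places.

0.303 kJ/s

Energy encountered per unit search time: 0.271×10.7 + 0.29×0.843 + 0.0856×4.41 = 3.522 kJ/s.
Handling time per unit search time: 0.271×16.2 + 0.29×17.3 + 0.0856×14.3 = 10.63.
Rate = 3.522/(1 + 10.63) = 0.3028 kJ/s.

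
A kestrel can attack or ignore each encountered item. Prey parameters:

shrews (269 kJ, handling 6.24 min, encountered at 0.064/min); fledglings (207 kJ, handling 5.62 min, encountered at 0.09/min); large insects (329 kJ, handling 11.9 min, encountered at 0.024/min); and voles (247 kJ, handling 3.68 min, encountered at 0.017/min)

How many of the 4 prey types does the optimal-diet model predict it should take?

E/h in descending order: voles 67.1, shrews 43.1, fledglings 36.8, large insects 27.6 kJ/min. The optimal diet is the largest prefix of this list for which every included type satisfies E_i/h_i > R on the types above it.
Rate on top 1: 3.952. shrews: 43.1 > 3.952 → include.
Rate on top 2: 14.65. fledglings: 36.8 > 14.65 → include.
Rate on top 3: 20.35. large insects: 27.6 > 20.35 → include.
Optimal diet: voles, shrews, fledglings, large insects — 4 of 4 types.

4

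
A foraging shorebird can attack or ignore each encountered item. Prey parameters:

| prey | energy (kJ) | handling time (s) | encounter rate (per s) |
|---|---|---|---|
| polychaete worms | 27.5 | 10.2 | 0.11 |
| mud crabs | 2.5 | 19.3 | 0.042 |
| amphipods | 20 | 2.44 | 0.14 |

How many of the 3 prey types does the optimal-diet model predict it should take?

2

E/h in descending order: amphipods 8.2, polychaete worms 2.7, mud crabs 0.13 kJ/s. The optimal diet is the largest prefix of this list for which every included type satisfies E_i/h_i > R on the types above it.
Rate on top 1: 2.087. polychaete worms: 2.7 > 2.087 → include.
Rate on top 2: 2.364. mud crabs: 0.13 < 2.364 → exclude; stop.
Optimal diet: amphipods, polychaete worms — 2 of 3 types.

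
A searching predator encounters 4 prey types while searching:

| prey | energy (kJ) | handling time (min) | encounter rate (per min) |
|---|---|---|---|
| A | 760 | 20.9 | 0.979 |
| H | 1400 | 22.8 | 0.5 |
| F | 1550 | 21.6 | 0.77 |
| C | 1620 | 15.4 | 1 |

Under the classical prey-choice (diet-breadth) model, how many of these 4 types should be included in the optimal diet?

1

E/h in descending order: C 105, F 71.8, H 61.4, A 36.4 kJ/min. The optimal diet is the largest prefix of this list for which every included type satisfies E_i/h_i > R on the types above it.
Rate on top 1: 98.78. F: 71.8 < 98.78 → exclude; stop.
Optimal diet: C — 1 of 4 types.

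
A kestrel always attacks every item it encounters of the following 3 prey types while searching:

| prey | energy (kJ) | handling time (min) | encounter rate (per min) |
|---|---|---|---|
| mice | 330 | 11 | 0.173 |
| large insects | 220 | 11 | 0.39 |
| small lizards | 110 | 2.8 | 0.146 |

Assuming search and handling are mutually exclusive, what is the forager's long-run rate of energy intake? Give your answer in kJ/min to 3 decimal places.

R = (0.173×330 + 0.39×220 + 0.146×110) / (1 + 0.173×11 + 0.39×11 + 0.146×2.8) = 158.9/7.602 = 20.91 kJ/min.

20.910 kJ/min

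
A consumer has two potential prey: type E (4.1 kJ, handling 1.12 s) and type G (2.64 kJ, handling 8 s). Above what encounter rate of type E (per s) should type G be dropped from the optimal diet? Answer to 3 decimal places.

0.088 per s

Drop type G once their profitability E₂/h₂ falls below the rate achievable on type E alone: E₂/h₂ = λE₁/(1 + λh₁).
Solve for λ: λE₁h₂ = E₂(1 + λh₁) → λ(E₁h₂ − E₂h₁) = E₂ → λ = E₂/(E₁h₂ − E₂h₁).
λ = 2.64/(4.1×8 − 2.64×1.12) = 2.64/29.84 = 0.08846 per s.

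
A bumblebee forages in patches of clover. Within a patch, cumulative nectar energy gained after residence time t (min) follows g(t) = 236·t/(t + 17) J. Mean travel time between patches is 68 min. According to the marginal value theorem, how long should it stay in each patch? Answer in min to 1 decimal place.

34.0 min

By the marginal value theorem, leave when the instantaneous gain rate g'(t) equals the habitat-wide average g(t)/(T + t).
g'(t) = 236·17/(t + 17)². Setting 236·17/(t+17)² = 236t/[(t+17)(68+t)] gives 17(68+t) = t(t+17), so t² = 17×68 = 1156.
t* = √1156 = 34 min.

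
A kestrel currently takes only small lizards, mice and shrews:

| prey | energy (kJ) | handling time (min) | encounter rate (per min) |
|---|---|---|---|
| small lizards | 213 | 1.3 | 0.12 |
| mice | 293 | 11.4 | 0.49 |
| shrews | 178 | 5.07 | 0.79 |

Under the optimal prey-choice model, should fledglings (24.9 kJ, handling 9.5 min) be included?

No

Intake rate on the current diet: R = (0.12×213 + 0.49×293 + 0.79×178) / (1 + 0.12×1.3 + 0.49×11.4 + 0.79×5.07) = 309.8/10.75 = 28.82 kJ/min.
Profitability of fledglings: 24.9/9.5 = 2.621 kJ/min.
Since 2.621 < R, time spent handling fledglings is better spent searching.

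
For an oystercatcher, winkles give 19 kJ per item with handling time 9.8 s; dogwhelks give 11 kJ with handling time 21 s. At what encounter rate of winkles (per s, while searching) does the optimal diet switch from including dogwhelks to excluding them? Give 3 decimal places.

At the threshold, the rate on winkles alone equals the profitability of dogwhelks: λ·19/(1 + λ·9.8) = 11/21 = 0.5238.
Rearranging, λ(19 − 0.5238×9.8) = 0.5238, so λ = 0.5238/13.87 = 0.03777 per s.

0.038 per s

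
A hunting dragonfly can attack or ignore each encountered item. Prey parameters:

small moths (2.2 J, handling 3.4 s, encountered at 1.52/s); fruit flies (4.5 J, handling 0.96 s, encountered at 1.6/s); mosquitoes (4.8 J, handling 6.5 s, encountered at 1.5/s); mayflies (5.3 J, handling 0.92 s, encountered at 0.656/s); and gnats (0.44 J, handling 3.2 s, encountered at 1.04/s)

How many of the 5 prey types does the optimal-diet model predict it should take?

Rank by E/h (J/s): mayflies 5.76, fruit flies 4.69, mosquitoes 0.738, small moths 0.647, gnats 0.137. Include each in turn until the next type's E/h falls below the running intake rate.
Rate on top 1: 2.168. fruit flies: 4.69 > 2.168 → include.
Rate on top 2: 3.401. mosquitoes: 0.738 < 3.401 → exclude; stop.
Optimal diet: mayflies, fruit flies — 2 of 5 types.

2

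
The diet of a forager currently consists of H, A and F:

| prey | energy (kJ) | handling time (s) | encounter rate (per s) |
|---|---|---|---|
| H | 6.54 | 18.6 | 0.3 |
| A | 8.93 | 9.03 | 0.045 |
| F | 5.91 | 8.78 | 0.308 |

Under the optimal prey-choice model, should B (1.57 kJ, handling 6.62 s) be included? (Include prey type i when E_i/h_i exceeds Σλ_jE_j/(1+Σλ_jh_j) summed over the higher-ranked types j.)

On H, A and F alone, R = ΣλE/(1+Σλh) = 4.184/9.691 = 0.4318 kJ/s.
B: E/h = 1.57/6.62 = 0.2372 kJ/s.
0.2372 < 0.4318, so adding B would lower the average — exclude it.

No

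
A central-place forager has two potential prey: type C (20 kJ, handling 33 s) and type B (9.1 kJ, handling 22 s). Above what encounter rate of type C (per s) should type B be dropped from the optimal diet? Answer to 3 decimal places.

0.065 per s

At the threshold, the rate on type C alone equals the profitability of type B: λ·20/(1 + λ·33) = 9.1/22 = 0.4136.
Rearranging, λ(20 − 0.4136×33) = 0.4136, so λ = 0.4136/6.35 = 0.06514 per s.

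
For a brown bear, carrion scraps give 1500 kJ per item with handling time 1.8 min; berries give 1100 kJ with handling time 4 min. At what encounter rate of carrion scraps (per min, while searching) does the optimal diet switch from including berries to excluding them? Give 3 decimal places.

0.274 per min

The zero-one rule: include berries iff E₂/h₂ > λE₁/(1+λh₁). Equality gives the switch point.
λE₁h₂ = E₂ + λE₂h₁ ⇒ λ = E₂/(E₁h₂ − E₂h₁) = 1100/(6000 − 1980) = 0.2736 per min.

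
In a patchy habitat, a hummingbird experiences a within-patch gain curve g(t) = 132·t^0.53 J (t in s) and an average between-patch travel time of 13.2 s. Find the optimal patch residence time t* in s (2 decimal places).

14.89 s

Optimal t* satisfies g'(t*) = g(t*)/(T + t*).
g'(t) = 0.53·132·t^-0.47. Setting 0.53·132·t^-0.47 = 132·t^0.53/(13.2+t) gives 0.53(13.2+t) = t, so 0.47·t = 0.53×13.2.
t* = 0.53×13.2/0.47 = 14.89 s.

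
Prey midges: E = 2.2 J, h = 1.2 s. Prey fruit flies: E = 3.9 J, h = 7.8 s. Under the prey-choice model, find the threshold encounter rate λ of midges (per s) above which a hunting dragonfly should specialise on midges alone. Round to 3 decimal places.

At the threshold, the rate on midges alone equals the profitability of fruit flies: λ·2.2/(1 + λ·1.2) = 3.9/7.8 = 0.5.
Rearranging, λ(2.2 − 0.5×1.2) = 0.5, so λ = 0.5/1.6 = 0.3125 per s.

0.312 per s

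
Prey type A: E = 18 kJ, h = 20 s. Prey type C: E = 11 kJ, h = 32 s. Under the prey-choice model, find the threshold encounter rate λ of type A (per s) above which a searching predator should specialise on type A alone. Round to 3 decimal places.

Drop type C once their profitability E₂/h₂ falls below the rate achievable on type A alone: E₂/h₂ = λE₁/(1 + λh₁).
Solve for λ: λE₁h₂ = E₂(1 + λh₁) → λ(E₁h₂ − E₂h₁) = E₂ → λ = E₂/(E₁h₂ − E₂h₁).
λ = 11/(18×32 − 11×20) = 11/356 = 0.0309 per s.

0.031 per s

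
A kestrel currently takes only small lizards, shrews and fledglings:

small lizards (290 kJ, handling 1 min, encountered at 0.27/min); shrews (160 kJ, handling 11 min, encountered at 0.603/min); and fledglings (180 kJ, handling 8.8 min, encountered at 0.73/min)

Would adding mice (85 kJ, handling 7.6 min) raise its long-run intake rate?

Current rate: (0.27×290 + 0.603×160 + 0.73×180)/(1 + 0.27×1 + 0.603×11 + 0.73×8.8) = 21.37 kJ/min.
mice: E/h = 85/7.6 = 11.18 kJ/min.
Since 11.18 < R, time spent handling mice is better spent searching.

No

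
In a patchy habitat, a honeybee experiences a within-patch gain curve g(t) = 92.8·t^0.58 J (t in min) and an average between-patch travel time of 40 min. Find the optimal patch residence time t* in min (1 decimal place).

By the marginal value theorem, leave when the instantaneous gain rate g'(t) equals the habitat-wide average g(t)/(T + t).
g'(t) = 0.58·92.8·t^-0.42. Setting 0.58·92.8·t^-0.42 = 92.8·t^0.58/(40+t) gives 0.58(40+t) = t, so 0.42·t = 0.58×40.
t* = 0.58×40/0.42 = 55.24 min.

55.2 min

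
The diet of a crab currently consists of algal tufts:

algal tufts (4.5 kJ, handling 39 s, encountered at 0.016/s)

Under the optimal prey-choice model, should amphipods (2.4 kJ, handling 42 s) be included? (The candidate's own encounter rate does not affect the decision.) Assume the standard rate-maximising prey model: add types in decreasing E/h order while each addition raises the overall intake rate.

Intake rate on the current diet: R = (0.016×4.5) / (1 + 0.016×39) = 0.072/1.624 = 0.04433 kJ/s.
amphipods: E/h = 2.4/42 = 0.05714 kJ/s.
Since 0.05714 > R, including amphipods increases the long-run rate.

Yes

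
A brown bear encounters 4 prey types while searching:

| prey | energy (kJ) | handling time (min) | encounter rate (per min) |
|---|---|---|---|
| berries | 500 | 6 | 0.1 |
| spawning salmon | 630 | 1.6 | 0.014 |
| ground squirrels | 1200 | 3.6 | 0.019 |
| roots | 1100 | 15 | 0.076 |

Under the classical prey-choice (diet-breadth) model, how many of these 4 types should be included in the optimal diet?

Rank by E/h (kJ/min): spawning salmon 394, ground squirrels 333, berries 83.3, roots 73.3. Include each in turn until the next type's E/h falls below the running intake rate.
Rate on top 1: 8.627. ground squirrels: 333 > 8.627 → include.
Rate on top 2: 28.99. berries: 83.3 > 28.99 → include.
Rate on top 3: 48.27. roots: 73.3 > 48.27 → include.
Optimal diet: spawning salmon, ground squirrels, berries, roots — 4 of 4 types.

4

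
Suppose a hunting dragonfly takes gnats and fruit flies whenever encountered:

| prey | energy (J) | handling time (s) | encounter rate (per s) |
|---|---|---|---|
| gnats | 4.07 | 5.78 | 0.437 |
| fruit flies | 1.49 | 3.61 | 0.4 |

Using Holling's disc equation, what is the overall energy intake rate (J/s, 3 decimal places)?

0.478 J/s

Energy encountered per unit search time: 0.437×4.07 + 0.4×1.49 = 2.375 J/s.
Handling time per unit search time: 0.437×5.78 + 0.4×3.61 = 3.97.
Rate = 2.375/(1 + 3.97) = 0.4778 J/s.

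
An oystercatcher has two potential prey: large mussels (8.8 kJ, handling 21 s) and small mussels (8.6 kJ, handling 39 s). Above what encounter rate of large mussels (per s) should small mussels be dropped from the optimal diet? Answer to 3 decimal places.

Drop small mussels once their profitability E₂/h₂ falls below the rate achievable on large mussels alone: E₂/h₂ = λE₁/(1 + λh₁).
Solve for λ: λE₁h₂ = E₂(1 + λh₁) → λ(E₁h₂ − E₂h₁) = E₂ → λ = E₂/(E₁h₂ − E₂h₁).
λ = 8.6/(8.8×39 − 8.6×21) = 8.6/162.6 = 0.05289 per s.

0.053 per s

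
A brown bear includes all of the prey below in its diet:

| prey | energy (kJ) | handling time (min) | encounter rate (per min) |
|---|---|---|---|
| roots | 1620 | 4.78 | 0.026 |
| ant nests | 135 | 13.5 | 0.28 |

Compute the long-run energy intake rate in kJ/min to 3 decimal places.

16.296 kJ/min

R = (0.026×1620 + 0.28×135) / (1 + 0.026×4.78 + 0.28×13.5) = 79.92/4.904 = 16.3 kJ/min.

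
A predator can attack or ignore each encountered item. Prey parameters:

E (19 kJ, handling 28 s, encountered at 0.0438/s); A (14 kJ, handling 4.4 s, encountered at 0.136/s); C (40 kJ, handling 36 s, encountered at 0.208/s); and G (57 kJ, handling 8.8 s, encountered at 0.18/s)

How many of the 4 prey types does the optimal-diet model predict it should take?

1

Rank by E/h (kJ/s): G 6.48, A 3.18, C 1.11, E 0.679. Include each in turn until the next type's E/h falls below the running intake rate.
Rate on top 1: 3.971. A: 3.18 < 3.971 → exclude; stop.
Optimal diet: G — 1 of 4 types.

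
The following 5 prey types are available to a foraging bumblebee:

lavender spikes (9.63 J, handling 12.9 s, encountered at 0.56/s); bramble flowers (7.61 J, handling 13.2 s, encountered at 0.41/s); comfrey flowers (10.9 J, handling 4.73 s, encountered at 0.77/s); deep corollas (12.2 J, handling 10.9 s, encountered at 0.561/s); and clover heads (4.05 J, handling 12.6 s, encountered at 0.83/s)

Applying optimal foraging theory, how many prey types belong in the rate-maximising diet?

E/h in descending order: comfrey flowers 2.3, deep corollas 1.12, lavender spikes 0.747, bramble flowers 0.577, clover heads 0.321 J/s. The optimal diet is the largest prefix of this list for which every included type satisfies E_i/h_i > R on the types above it.
Rate on top 1: 1.808. deep corollas: 1.12 < 1.808 → exclude; stop.
Optimal diet: comfrey flowers — 1 of 5 types.

1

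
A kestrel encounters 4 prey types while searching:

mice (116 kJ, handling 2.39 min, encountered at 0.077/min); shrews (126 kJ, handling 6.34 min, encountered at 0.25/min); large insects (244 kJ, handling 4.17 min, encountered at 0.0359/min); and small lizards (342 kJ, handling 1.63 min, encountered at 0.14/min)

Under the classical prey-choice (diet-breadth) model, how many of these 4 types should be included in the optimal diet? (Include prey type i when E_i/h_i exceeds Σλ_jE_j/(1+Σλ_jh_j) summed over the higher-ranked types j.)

E/h in descending order: small lizards 210, large insects 58.5, mice 48.5, shrews 19.9 kJ/min. The optimal diet is the largest prefix of this list for which every included type satisfies E_i/h_i > R on the types above it.
Rate on top 1: 38.98. large insects: 58.5 > 38.98 → include.
Rate on top 2: 41.11. mice: 48.5 > 41.11 → include.
Rate on top 3: 41.98. shrews: 19.9 < 41.98 → exclude; stop.
Optimal diet: small lizards, large insects, mice — 3 of 4 types.

3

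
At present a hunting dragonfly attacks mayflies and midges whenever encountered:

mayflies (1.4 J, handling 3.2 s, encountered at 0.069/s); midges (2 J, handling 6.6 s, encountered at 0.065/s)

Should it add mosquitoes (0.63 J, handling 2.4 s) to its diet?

On mayflies and midges alone, R = ΣλE/(1+Σλh) = 0.2266/1.65 = 0.1373 J/s.
Profitability of mosquitoes: 0.63/2.4 = 0.2625 J/s.
Since 0.2625 > R, including mosquitoes increases the long-run rate.

Yes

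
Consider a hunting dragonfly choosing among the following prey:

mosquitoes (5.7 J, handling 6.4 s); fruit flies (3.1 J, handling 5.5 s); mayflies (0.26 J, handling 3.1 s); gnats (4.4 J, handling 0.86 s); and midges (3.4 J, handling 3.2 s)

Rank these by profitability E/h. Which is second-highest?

In descending order of E/h:
gnats: 4.4/0.86 = 5.12 J/s
midges: 3.4/3.2 = 1.06 J/s
mosquitoes: 5.7/6.4 = 0.891 J/s
fruit flies: 3.1/5.5 = 0.564 J/s
mayflies: 0.26/3.1 = 0.0839 J/s

midges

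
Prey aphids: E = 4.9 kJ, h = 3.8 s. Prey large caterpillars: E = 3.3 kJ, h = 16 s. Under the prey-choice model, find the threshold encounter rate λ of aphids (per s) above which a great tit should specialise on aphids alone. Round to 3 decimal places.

0.050 per s

Drop large caterpillars once their profitability E₂/h₂ falls below the rate achievable on aphids alone: E₂/h₂ = λE₁/(1 + λh₁).
Solve for λ: λE₁h₂ = E₂(1 + λh₁) → λ(E₁h₂ − E₂h₁) = E₂ → λ = E₂/(E₁h₂ − E₂h₁).
λ = 3.3/(4.9×16 − 3.3×3.8) = 3.3/65.86 = 0.05011 per s.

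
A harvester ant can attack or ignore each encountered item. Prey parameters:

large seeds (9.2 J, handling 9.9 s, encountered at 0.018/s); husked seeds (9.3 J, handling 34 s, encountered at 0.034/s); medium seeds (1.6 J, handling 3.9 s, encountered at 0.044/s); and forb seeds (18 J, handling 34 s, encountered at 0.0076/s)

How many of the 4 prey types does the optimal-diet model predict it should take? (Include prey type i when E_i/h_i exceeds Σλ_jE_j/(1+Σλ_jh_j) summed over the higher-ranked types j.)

4

Profitabilities (E/h, J/s): large seeds 0.929, forb seeds 0.529, medium seeds 0.41, husked seeds 0.274. Add prey in this order while the next type's profitability exceeds the intake rate on those already taken.
Rate on top 1: 0.1406. forb seeds: 0.529 > 0.1406 → include.
Rate on top 2: 0.2105. medium seeds: 0.41 > 0.2105 → include.
Rate on top 3: 0.2318. husked seeds: 0.274 > 0.2318 → include.
Optimal diet: large seeds, forb seeds, medium seeds, husked seeds — 4 of 4 types.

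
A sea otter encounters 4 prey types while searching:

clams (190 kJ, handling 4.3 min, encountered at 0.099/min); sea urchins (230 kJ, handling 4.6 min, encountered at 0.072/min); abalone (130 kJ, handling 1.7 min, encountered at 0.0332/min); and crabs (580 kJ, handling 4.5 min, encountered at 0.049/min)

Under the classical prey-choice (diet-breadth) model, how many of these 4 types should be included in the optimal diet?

E/h in descending order: crabs 129, abalone 76.5, sea urchins 50, clams 44.2 kJ/min. The optimal diet is the largest prefix of this list for which every included type satisfies E_i/h_i > R on the types above it.
Rate on top 1: 23.29. abalone: 76.5 > 23.29 → include.
Rate on top 2: 25.64. sea urchins: 50 > 25.64 → include.
Rate on top 3: 30.65. clams: 44.2 > 30.65 → include.
Optimal diet: crabs, abalone, sea urchins, clams — 4 of 4 types.

4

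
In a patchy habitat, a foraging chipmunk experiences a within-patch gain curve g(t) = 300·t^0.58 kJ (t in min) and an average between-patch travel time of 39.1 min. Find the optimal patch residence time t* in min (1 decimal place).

Maximise g(t)/(T+t): set derivative to zero → g'(t)(T+t) = g(t).
g'(t) = 0.58·300·t^-0.42. Setting 0.58·300·t^-0.42 = 300·t^0.58/(39.1+t) gives 0.58(39.1+t) = t, so 0.42·t = 0.58×39.1.
t* = 0.58×39.1/0.42 = 54 min.

54.0 min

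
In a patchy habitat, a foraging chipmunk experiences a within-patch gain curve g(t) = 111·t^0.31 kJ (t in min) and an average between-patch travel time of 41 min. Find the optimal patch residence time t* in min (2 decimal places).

18.42 min

Maximise g(t)/(T+t): set derivative to zero → g'(t)(T+t) = g(t).
g'(t) = 0.31·111·t^-0.69. Setting 0.31·111·t^-0.69 = 111·t^0.31/(41+t) gives 0.31(41+t) = t, so 0.69·t = 0.31×41.
t* = 0.31×41/0.69 = 18.42 min.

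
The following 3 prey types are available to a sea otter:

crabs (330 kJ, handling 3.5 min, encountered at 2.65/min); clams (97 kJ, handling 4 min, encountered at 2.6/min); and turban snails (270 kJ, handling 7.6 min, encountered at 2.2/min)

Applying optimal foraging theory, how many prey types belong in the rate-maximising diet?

1

Profitabilities (E/h, kJ/min): crabs 94.3, turban snails 35.5, clams 24.2. Add prey in this order while the next type's profitability exceeds the intake rate on those already taken.
Rate on top 1: 85.11. turban snails: 35.5 < 85.11 → exclude; stop.
Optimal diet: crabs — 1 of 3 types.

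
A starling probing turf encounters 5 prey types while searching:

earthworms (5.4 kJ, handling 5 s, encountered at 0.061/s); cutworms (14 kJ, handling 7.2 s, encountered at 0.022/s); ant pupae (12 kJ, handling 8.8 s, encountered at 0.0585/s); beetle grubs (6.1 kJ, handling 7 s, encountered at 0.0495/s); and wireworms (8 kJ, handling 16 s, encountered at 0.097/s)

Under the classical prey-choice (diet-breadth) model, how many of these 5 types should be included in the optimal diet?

4

Rank by E/h (kJ/s): cutworms 1.94, ant pupae 1.36, earthworms 1.08, beetle grubs 0.871, wireworms 0.5. Include each in turn until the next type's E/h falls below the running intake rate.
Rate on top 1: 0.2659. ant pupae: 1.36 > 0.2659 → include.
Rate on top 2: 0.6036. earthworms: 1.08 > 0.6036 → include.
Rate on top 3: 0.6771. beetle grubs: 0.871 > 0.6771 → include.
Rate on top 4: 0.706. wireworms: 0.5 < 0.706 → exclude; stop.
Optimal diet: cutworms, ant pupae, earthworms, beetle grubs — 4 of 5 types.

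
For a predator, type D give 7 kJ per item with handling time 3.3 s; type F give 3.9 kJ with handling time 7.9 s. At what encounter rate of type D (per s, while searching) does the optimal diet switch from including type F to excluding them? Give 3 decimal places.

0.092 per s

Drop type F once their profitability E₂/h₂ falls below the rate achievable on type D alone: E₂/h₂ = λE₁/(1 + λh₁).
Solve for λ: λE₁h₂ = E₂(1 + λh₁) → λ(E₁h₂ − E₂h₁) = E₂ → λ = E₂/(E₁h₂ − E₂h₁).
λ = 3.9/(7×7.9 − 3.9×3.3) = 3.9/42.43 = 0.09192 per s.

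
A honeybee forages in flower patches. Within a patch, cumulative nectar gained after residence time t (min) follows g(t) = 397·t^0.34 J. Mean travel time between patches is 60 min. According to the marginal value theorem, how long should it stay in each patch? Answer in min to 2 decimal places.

30.91 min

By the marginal value theorem, leave when the instantaneous gain rate g'(t) equals the habitat-wide average g(t)/(T + t).
g'(t) = 0.34·397·t^-0.66. Setting 0.34·397·t^-0.66 = 397·t^0.34/(60+t) gives 0.34(60+t) = t, so 0.66·t = 0.34×60.
t* = 0.34×60/0.66 = 30.91 min.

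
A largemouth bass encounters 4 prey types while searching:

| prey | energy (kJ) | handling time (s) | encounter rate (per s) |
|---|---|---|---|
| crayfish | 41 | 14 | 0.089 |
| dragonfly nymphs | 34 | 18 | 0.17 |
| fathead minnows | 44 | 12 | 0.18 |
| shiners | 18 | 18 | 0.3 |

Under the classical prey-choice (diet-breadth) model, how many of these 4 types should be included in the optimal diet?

2

Rank by E/h (kJ/s): fathead minnows 3.67, crayfish 2.93, dragonfly nymphs 1.89, shiners 1. Include each in turn until the next type's E/h falls below the running intake rate.
Rate on top 1: 2.506. crayfish: 2.93 > 2.506 → include.
Rate on top 2: 2.626. dragonfly nymphs: 1.89 < 2.626 → exclude; stop.
Optimal diet: fathead minnows, crayfish — 2 of 4 types.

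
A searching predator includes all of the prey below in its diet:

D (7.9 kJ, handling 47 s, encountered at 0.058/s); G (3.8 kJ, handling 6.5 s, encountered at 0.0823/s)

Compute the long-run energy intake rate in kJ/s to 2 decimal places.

R = (0.058×7.9 + 0.0823×3.8) / (1 + 0.058×47 + 0.0823×6.5) = 0.7709/4.261 = 0.1809 kJ/s.

0.18 kJ/s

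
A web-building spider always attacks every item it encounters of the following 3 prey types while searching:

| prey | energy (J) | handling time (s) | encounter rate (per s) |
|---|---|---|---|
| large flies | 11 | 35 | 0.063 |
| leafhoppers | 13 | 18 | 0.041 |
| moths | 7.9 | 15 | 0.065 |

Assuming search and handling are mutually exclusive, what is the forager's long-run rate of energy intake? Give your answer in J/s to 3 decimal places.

0.354 J/s

Energy encountered per unit search time: 0.063×11 + 0.041×13 + 0.065×7.9 = 1.74 J/s.
Handling time per unit search time: 0.063×35 + 0.041×18 + 0.065×15 = 3.918.
Rate = 1.74/(1 + 3.918) = 0.3537 J/s.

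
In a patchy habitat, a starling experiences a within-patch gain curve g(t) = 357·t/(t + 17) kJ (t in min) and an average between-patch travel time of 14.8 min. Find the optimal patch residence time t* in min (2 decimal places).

15.86 min

Optimal t* satisfies g'(t*) = g(t*)/(T + t*).
g'(t) = 357·17/(t + 17)². Setting 357·17/(t+17)² = 357t/[(t+17)(14.8+t)] gives 17(14.8+t) = t(t+17), so t² = 17×14.8 = 251.6.
t* = √251.6 = 15.86 min.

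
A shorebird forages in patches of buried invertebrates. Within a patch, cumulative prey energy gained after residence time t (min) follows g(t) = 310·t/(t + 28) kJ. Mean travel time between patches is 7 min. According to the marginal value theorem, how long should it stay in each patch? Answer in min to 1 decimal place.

Optimal t* satisfies g'(t*) = g(t*)/(T + t*).
g'(t) = 310·28/(t + 28)². Setting 310·28/(t+28)² = 310t/[(t+28)(7+t)] gives 28(7+t) = t(t+28), so t² = 28×7 = 196.
t* = √196 = 14 min.

14.0 min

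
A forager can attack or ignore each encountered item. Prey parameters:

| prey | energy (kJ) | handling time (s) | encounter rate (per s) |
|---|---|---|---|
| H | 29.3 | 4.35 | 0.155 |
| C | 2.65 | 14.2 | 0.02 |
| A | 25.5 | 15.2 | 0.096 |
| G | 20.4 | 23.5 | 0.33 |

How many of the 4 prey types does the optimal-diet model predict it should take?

1

Profitabilities (E/h, kJ/s): H 6.74, A 1.68, G 0.868, C 0.187. Add prey in this order while the next type's profitability exceeds the intake rate on those already taken.
Rate on top 1: 2.713. A: 1.68 < 2.713 → exclude; stop.
Optimal diet: H — 1 of 4 types.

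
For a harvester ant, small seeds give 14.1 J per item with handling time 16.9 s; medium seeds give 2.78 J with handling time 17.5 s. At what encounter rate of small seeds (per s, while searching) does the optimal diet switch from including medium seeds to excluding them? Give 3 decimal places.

0.014 per s

Drop medium seeds once their profitability E₂/h₂ falls below the rate achievable on small seeds alone: E₂/h₂ = λE₁/(1 + λh₁).
Solve for λ: λE₁h₂ = E₂(1 + λh₁) → λ(E₁h₂ − E₂h₁) = E₂ → λ = E₂/(E₁h₂ − E₂h₁).
λ = 2.78/(14.1×17.5 − 2.78×16.9) = 2.78/199.8 = 0.01392 per s.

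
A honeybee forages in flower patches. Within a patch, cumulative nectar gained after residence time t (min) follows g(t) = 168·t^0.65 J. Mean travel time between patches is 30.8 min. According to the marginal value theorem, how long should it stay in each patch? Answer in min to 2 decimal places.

57.20 min

Optimal t* satisfies g'(t*) = g(t*)/(T + t*).
g'(t) = 0.65·168·t^-0.35. Setting 0.65·168·t^-0.35 = 168·t^0.65/(30.8+t) gives 0.65(30.8+t) = t, so 0.35·t = 0.65×30.8.
t* = 0.65×30.8/0.35 = 57.2 min.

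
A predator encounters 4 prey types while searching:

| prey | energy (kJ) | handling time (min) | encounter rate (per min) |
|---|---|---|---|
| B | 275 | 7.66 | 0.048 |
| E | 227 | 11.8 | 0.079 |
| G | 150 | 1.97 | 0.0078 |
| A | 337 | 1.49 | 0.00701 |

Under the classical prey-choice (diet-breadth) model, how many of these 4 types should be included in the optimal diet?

4

Profitabilities (E/h, kJ/min): A 226, G 76.1, B 35.9, E 19.2. Add prey in this order while the next type's profitability exceeds the intake rate on those already taken.
Rate on top 1: 2.338. G: 76.1 > 2.338 → include.
Rate on top 2: 3.443. B: 35.9 > 3.443 → include.
Rate on top 3: 12.01. E: 19.2 > 12.01 → include.
Optimal diet: A, G, B, E — 4 of 4 types.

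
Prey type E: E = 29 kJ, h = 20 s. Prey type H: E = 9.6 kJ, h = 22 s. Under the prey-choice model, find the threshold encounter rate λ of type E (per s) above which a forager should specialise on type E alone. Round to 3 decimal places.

At the threshold, the rate on type E alone equals the profitability of type H: λ·29/(1 + λ·20) = 9.6/22 = 0.4364.
Rearranging, λ(29 − 0.4364×20) = 0.4364, so λ = 0.4364/20.27 = 0.02152 per s.

0.022 per s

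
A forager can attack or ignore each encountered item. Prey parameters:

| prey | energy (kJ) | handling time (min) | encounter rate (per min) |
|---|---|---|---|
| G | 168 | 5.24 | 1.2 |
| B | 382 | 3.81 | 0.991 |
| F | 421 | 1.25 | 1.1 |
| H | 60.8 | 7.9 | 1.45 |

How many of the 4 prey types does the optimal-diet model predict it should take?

Profitabilities (E/h, kJ/min): F 337, B 100, G 32.1, H 7.7. Add prey in this order while the next type's profitability exceeds the intake rate on those already taken.
Rate on top 1: 195. B: 100 < 195 → exclude; stop.
Optimal diet: F — 1 of 4 types.

1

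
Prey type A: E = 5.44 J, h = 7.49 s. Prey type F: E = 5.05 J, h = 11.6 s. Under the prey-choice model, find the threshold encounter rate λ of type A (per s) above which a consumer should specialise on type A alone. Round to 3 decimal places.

0.200 per s

Drop type F once their profitability E₂/h₂ falls below the rate achievable on type A alone: E₂/h₂ = λE₁/(1 + λh₁).
Solve for λ: λE₁h₂ = E₂(1 + λh₁) → λ(E₁h₂ − E₂h₁) = E₂ → λ = E₂/(E₁h₂ − E₂h₁).
λ = 5.05/(5.44×11.6 − 5.05×7.49) = 5.05/25.28 = 0.1998 per s.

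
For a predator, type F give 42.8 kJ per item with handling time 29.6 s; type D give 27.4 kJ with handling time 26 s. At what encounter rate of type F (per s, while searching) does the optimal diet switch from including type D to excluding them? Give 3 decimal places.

Drop type D once their profitability E₂/h₂ falls below the rate achievable on type F alone: E₂/h₂ = λE₁/(1 + λh₁).
Solve for λ: λE₁h₂ = E₂(1 + λh₁) → λ(E₁h₂ − E₂h₁) = E₂ → λ = E₂/(E₁h₂ − E₂h₁).
λ = 27.4/(42.8×26 − 27.4×29.6) = 27.4/301.8 = 0.0908 per s.

0.091 per s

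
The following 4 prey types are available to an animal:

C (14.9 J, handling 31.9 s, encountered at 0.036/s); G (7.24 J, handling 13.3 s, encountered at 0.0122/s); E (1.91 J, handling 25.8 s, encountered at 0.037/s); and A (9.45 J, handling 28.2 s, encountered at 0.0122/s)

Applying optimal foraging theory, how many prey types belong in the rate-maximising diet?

Rank by E/h (J/s): G 0.544, C 0.467, A 0.335, E 0.074. Include each in turn until the next type's E/h falls below the running intake rate.
Rate on top 1: 0.076. C: 0.467 > 0.076 → include.
Rate on top 2: 0.2704. A: 0.335 > 0.2704 → include.
Rate on top 3: 0.2788. E: 0.074 < 0.2788 → exclude; stop.
Optimal diet: G, C, A — 3 of 4 types.

3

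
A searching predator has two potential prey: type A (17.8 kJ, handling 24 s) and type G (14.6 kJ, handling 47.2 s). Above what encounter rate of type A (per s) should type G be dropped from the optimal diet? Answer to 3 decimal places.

Drop type G once their profitability E₂/h₂ falls below the rate achievable on type A alone: E₂/h₂ = λE₁/(1 + λh₁).
Solve for λ: λE₁h₂ = E₂(1 + λh₁) → λ(E₁h₂ − E₂h₁) = E₂ → λ = E₂/(E₁h₂ − E₂h₁).
λ = 14.6/(17.8×47.2 − 14.6×24) = 14.6/489.8 = 0.02981 per s.

0.030 per s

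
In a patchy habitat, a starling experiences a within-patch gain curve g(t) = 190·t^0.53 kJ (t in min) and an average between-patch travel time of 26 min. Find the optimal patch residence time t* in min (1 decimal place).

29.3 min

By the marginal value theorem, leave when the instantaneous gain rate g'(t) equals the habitat-wide average g(t)/(T + t).
g'(t) = 0.53·190·t^-0.47. Setting 0.53·190·t^-0.47 = 190·t^0.53/(26+t) gives 0.53(26+t) = t, so 0.47·t = 0.53×26.
t* = 0.53×26/0.47 = 29.32 min.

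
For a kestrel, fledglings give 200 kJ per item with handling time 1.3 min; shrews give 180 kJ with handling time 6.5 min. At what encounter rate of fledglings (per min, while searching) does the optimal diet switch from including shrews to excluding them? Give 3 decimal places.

Drop shrews once their profitability E₂/h₂ falls below the rate achievable on fledglings alone: E₂/h₂ = λE₁/(1 + λh₁).
Solve for λ: λE₁h₂ = E₂(1 + λh₁) → λ(E₁h₂ − E₂h₁) = E₂ → λ = E₂/(E₁h₂ − E₂h₁).
λ = 180/(200×6.5 − 180×1.3) = 180/1066 = 0.1689 per min.

0.169 per min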